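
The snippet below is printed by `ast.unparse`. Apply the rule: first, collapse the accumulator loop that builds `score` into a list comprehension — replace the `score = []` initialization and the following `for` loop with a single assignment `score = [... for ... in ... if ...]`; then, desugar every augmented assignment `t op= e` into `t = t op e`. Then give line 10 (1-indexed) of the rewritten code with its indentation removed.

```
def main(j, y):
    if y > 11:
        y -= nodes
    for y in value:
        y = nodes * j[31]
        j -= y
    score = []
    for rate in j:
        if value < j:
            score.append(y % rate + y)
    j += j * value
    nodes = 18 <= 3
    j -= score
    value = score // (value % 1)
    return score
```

Transformed code:
def main(j, y):
    if y > 11:
        y = y - nodes
    for y in value:
        y = nodes * j[31]
        j = j - y
    score = [y % rate + y for rate in j if value < j]
    j = j + j * value
    nodes = 18 <= 3
    j = j - score
    value = score // (value % 1)
    return score

j = j - score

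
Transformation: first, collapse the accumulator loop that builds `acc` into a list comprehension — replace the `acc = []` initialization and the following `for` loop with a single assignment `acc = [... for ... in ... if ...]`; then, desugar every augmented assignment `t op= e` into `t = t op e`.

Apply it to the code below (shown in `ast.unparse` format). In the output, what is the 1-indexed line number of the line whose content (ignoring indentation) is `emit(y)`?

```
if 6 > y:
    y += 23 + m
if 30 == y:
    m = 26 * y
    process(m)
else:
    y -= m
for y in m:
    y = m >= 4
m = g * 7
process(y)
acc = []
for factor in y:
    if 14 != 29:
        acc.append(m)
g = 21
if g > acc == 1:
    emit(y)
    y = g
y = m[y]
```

15

Transformed code:
if 6 > y:
    y = y + (23 + m)
if 30 == y:
    m = 26 * y
    process(m)
else:
    y = y - m
for y in m:
    y = m >= 4
m = g * 7
process(y)
acc = [m for factor in y if 14 != 29]
g = 21
if g > acc == 1:
    emit(y)
    y = g
y = m[y]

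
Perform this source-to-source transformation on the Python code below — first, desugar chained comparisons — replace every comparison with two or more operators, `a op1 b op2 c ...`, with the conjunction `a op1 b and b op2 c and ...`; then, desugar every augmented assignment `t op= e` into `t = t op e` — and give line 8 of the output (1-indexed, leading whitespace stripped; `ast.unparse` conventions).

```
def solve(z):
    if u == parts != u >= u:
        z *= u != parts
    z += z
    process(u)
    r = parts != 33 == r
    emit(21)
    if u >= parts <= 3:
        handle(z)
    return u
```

Transformed code:
def solve(z):
    if u == parts and parts != u and (u >= u):
        z = z * (u != parts)
    z = z + z
    process(u)
    r = parts != 33 and 33 == r
    emit(21)
    if u >= parts and parts <= 3:
        handle(z)
    return u

if u >= parts and parts <= 3:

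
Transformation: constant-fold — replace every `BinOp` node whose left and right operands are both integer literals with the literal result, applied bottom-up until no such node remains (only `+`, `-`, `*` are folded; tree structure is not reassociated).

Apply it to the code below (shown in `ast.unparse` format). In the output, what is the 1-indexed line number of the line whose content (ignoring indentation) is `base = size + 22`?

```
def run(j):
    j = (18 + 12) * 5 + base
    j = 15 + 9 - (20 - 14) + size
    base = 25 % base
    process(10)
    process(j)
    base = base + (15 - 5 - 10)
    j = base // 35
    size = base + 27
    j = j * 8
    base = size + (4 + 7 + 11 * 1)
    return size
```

Transformed code:
def run(j):
    j = 150 + base
    j = 18 + size
    base = 25 % base
    process(10)
    process(j)
    base = base + 0
    j = base // 35
    size = base + 27
    j = j * 8
    base = size + 22
    return size

11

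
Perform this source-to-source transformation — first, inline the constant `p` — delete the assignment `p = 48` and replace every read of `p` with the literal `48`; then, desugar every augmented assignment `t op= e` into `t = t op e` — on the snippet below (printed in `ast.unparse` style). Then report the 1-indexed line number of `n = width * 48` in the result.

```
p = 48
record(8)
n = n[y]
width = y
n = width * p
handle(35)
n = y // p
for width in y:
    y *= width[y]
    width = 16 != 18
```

4

Transformed code:
record(8)
n = n[y]
width = y
n = width * 48
handle(35)
n = y // 48
for width in y:
    y = y * width[y]
    width = 16 != 18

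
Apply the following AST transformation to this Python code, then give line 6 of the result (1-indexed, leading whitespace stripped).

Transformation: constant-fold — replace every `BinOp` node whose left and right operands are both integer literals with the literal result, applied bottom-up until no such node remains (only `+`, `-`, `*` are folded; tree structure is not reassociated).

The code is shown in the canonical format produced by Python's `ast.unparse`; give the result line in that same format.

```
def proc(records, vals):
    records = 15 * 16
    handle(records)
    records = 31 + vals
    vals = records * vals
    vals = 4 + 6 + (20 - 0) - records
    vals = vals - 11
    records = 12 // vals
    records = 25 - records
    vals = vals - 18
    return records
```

vals = 30 - records

Transformed code:
def proc(records, vals):
    records = 240
    handle(records)
    records = 31 + vals
    vals = records * vals
    vals = 30 - records
    vals = vals - 11
    records = 12 // vals
    records = 25 - records
    vals = vals - 18
    return records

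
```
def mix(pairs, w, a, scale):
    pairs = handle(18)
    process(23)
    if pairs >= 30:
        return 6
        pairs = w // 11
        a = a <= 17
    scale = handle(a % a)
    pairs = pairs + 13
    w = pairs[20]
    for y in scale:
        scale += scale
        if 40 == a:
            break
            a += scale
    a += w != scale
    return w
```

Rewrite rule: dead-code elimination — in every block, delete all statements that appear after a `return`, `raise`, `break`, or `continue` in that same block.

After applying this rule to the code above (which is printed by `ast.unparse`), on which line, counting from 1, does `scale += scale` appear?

Transformed code:
def mix(pairs, w, a, scale):
    pairs = handle(18)
    process(23)
    if pairs >= 30:
        return 6
    scale = handle(a % a)
    pairs = pairs + 13
    w = pairs[20]
    for y in scale:
        scale += scale
        if 40 == a:
            break
    a += w != scale
    return w

10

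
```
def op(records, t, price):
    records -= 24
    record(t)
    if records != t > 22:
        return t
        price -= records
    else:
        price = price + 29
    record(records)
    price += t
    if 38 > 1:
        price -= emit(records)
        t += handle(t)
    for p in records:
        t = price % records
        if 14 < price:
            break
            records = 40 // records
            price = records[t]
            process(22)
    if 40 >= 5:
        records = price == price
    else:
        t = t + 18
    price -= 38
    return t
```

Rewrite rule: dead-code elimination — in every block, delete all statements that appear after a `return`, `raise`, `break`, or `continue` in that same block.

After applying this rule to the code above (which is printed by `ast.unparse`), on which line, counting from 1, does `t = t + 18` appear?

20

Transformed code:
def op(records, t, price):
    records -= 24
    record(t)
    if records != t > 22:
        return t
    else:
        price = price + 29
    record(records)
    price += t
    if 38 > 1:
        price -= emit(records)
        t += handle(t)
    for p in records:
        t = price % records
        if 14 < price:
            break
    if 40 >= 5:
        records = price == price
    else:
        t = t + 18
    price -= 38
    return t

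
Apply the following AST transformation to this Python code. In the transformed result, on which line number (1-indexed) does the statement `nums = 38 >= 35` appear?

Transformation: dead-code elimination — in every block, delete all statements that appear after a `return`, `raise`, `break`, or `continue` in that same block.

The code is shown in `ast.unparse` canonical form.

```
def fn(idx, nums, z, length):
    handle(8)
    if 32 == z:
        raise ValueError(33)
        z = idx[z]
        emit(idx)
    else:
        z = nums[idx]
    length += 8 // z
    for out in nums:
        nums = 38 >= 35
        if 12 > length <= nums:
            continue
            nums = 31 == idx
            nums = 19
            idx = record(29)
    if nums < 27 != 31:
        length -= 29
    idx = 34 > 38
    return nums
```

Transformed code:
def fn(idx, nums, z, length):
    handle(8)
    if 32 == z:
        raise ValueError(33)
    else:
        z = nums[idx]
    length += 8 // z
    for out in nums:
        nums = 38 >= 35
        if 12 > length <= nums:
            continue
    if nums < 27 != 31:
        length -= 29
    idx = 34 > 38
    return nums

9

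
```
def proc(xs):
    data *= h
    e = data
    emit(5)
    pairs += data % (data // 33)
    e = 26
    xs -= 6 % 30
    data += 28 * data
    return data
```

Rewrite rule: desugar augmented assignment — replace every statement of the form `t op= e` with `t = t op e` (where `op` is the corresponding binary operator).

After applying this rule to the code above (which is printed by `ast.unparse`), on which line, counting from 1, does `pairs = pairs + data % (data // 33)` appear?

5

Transformed code:
def proc(xs):
    data = data * h
    e = data
    emit(5)
    pairs = pairs + data % (data // 33)
    e = 26
    xs = xs - 6 % 30
    data = data + 28 * data
    return data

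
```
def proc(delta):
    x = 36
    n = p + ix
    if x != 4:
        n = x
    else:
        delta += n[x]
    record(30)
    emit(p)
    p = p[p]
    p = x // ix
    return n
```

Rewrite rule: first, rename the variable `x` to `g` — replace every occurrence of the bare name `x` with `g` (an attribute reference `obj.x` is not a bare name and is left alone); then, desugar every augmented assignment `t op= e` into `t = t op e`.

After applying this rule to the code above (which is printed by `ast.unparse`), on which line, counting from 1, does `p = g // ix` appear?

11

Transformed code:
def proc(delta):
    g = 36
    n = p + ix
    if g != 4:
        n = g
    else:
        delta = delta + n[g]
    record(30)
    emit(p)
    p = p[p]
    p = g // ix
    return n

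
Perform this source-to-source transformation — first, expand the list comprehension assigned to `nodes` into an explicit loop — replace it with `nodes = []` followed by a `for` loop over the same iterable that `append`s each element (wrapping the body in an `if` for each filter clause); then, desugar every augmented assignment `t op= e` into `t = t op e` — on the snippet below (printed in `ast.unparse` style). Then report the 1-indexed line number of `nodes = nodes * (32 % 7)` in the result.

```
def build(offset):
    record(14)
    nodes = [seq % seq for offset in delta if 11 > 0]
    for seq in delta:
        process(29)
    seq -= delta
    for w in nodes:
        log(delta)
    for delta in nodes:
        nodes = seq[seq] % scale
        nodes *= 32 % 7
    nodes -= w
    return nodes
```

14

Transformed code:
def build(offset):
    record(14)
    nodes = []
    for offset in delta:
        if 11 > 0:
            nodes.append(seq % seq)
    for seq in delta:
        process(29)
    seq = seq - delta
    for w in nodes:
        log(delta)
    for delta in nodes:
        nodes = seq[seq] % scale
        nodes = nodes * (32 % 7)
    nodes = nodes - w
    return nodes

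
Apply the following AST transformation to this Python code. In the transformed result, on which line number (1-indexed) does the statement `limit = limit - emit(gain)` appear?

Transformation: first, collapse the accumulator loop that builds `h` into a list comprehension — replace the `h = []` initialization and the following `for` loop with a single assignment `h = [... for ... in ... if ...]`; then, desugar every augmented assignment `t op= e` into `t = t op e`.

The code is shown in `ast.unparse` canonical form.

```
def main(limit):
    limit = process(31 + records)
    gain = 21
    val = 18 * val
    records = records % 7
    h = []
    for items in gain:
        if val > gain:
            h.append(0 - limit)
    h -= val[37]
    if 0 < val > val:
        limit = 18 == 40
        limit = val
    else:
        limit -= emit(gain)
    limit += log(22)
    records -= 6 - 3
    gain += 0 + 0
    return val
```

Transformed code:
def main(limit):
    limit = process(31 + records)
    gain = 21
    val = 18 * val
    records = records % 7
    h = [0 - limit for items in gain if val > gain]
    h = h - val[37]
    if 0 < val > val:
        limit = 18 == 40
        limit = val
    else:
        limit = limit - emit(gain)
    limit = limit + log(22)
    records = records - (6 - 3)
    gain = gain + (0 + 0)
    return val

12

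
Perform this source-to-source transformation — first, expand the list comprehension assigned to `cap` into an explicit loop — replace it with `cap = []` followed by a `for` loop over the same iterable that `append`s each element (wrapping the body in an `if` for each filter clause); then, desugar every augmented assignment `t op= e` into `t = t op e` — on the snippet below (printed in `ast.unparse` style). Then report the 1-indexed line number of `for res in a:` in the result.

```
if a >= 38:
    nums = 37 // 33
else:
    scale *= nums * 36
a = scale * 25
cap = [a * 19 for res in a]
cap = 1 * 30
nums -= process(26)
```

7

Transformed code:
if a >= 38:
    nums = 37 // 33
else:
    scale = scale * (nums * 36)
a = scale * 25
cap = []
for res in a:
    cap.append(a * 19)
cap = 1 * 30
nums = nums - process(26)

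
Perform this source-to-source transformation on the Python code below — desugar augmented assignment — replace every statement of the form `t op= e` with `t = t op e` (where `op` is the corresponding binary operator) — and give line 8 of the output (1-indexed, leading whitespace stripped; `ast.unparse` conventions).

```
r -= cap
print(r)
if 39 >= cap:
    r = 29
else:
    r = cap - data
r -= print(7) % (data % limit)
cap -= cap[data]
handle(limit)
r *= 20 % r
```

cap = cap - cap[data]

Transformed code:
r = r - cap
print(r)
if 39 >= cap:
    r = 29
else:
    r = cap - data
r = r - print(7) % (data % limit)
cap = cap - cap[data]
handle(limit)
r = r * (20 % r)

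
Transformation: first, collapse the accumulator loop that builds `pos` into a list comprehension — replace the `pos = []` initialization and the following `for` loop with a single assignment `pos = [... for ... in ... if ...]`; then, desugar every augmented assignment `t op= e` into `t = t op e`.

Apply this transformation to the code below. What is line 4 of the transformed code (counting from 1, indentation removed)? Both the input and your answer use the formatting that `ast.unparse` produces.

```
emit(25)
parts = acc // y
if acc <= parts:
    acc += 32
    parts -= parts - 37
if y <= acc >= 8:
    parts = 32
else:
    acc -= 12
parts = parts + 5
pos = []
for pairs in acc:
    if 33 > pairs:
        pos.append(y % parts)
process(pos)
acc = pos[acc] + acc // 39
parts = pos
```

acc = acc + 32

Transformed code:
emit(25)
parts = acc // y
if acc <= parts:
    acc = acc + 32
    parts = parts - (parts - 37)
if y <= acc >= 8:
    parts = 32
else:
    acc = acc - 12
parts = parts + 5
pos = [y % parts for pairs in acc if 33 > pairs]
process(pos)
acc = pos[acc] + acc // 39
parts = pos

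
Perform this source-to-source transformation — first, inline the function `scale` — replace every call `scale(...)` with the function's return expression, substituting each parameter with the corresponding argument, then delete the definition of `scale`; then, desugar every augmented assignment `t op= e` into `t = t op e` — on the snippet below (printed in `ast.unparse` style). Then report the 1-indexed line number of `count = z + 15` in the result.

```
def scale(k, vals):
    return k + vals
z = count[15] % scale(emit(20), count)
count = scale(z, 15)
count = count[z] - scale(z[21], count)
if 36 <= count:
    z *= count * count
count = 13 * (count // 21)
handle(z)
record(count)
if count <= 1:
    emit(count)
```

2

Transformed code:
z = count[15] % (emit(20) + count)
count = z + 15
count = count[z] - (z[21] + count)
if 36 <= count:
    z = z * (count * count)
count = 13 * (count // 21)
handle(z)
record(count)
if count <= 1:
    emit(count)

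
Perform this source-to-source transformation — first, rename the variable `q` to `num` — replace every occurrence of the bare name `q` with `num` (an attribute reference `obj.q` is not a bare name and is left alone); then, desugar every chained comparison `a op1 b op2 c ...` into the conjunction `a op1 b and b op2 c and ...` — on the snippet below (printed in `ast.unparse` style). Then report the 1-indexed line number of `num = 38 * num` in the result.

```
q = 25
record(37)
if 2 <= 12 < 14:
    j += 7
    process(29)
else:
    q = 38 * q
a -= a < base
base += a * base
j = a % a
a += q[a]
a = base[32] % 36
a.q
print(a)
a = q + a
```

Transformed code:
num = 25
record(37)
if 2 <= 12 and 12 < 14:
    j += 7
    process(29)
else:
    num = 38 * num
a -= a < base
base += a * base
j = a % a
a += num[a]
a = base[32] % 36
a.q
print(a)
a = num + a

7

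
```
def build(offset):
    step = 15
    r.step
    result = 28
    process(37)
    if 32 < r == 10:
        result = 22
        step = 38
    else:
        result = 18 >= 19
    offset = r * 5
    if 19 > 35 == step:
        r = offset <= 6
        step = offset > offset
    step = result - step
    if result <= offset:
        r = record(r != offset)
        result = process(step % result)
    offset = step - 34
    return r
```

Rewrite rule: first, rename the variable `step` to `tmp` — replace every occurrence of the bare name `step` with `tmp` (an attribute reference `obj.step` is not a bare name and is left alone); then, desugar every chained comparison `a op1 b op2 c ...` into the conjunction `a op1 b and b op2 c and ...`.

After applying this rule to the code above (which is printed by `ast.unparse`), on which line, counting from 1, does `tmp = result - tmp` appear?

Transformed code:
def build(offset):
    tmp = 15
    r.step
    result = 28
    process(37)
    if 32 < r and r == 10:
        result = 22
        tmp = 38
    else:
        result = 18 >= 19
    offset = r * 5
    if 19 > 35 and 35 == tmp:
        r = offset <= 6
        tmp = offset > offset
    tmp = result - tmp
    if result <= offset:
        r = record(r != offset)
        result = process(tmp % result)
    offset = tmp - 34
    return r

15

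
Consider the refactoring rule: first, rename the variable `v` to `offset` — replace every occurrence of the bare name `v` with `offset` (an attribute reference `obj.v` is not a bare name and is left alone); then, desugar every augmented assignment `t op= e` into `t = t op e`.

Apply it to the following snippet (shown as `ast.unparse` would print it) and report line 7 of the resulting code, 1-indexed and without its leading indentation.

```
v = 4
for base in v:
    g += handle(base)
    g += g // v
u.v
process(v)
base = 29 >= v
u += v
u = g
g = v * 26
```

base = 29 >= offset

Transformed code:
offset = 4
for base in offset:
    g = g + handle(base)
    g = g + g // offset
u.v
process(offset)
base = 29 >= offset
u = u + offset
u = g
g = offset * 26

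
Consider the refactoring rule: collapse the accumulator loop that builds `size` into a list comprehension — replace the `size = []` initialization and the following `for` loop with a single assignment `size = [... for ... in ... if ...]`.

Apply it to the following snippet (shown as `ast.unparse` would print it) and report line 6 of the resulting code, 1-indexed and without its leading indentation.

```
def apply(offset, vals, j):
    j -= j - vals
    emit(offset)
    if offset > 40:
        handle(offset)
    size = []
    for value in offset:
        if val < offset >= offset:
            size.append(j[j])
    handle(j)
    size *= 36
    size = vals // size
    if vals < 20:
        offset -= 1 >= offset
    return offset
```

Transformed code:
def apply(offset, vals, j):
    j -= j - vals
    emit(offset)
    if offset > 40:
        handle(offset)
    size = [j[j] for value in offset if val < offset >= offset]
    handle(j)
    size *= 36
    size = vals // size
    if vals < 20:
        offset -= 1 >= offset
    return offset

size = [j[j] for value in offset if val < offset >= offset]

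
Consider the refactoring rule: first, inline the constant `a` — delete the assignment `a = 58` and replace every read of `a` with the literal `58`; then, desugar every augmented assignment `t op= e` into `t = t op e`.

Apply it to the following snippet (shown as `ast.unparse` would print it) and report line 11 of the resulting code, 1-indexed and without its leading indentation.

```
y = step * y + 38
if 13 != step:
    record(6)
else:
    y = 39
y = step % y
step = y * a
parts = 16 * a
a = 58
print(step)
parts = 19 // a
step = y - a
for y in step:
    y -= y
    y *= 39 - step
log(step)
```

step = y - 58

Transformed code:
y = step * y + 38
if 13 != step:
    record(6)
else:
    y = 39
y = step % y
step = y * 58
parts = 16 * 58
print(step)
parts = 19 // 58
step = y - 58
for y in step:
    y = y - y
    y = y * (39 - step)
log(step)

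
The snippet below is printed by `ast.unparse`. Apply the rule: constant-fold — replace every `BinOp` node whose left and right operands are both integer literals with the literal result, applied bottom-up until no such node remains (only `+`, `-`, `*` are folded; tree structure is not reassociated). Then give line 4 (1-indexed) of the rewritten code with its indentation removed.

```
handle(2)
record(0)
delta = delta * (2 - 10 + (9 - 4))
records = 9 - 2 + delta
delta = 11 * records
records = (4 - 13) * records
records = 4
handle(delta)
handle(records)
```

records = 7 + delta

Transformed code:
handle(2)
record(0)
delta = delta * -3
records = 7 + delta
delta = 11 * records
records = -9 * records
records = 4
handle(delta)
handle(records)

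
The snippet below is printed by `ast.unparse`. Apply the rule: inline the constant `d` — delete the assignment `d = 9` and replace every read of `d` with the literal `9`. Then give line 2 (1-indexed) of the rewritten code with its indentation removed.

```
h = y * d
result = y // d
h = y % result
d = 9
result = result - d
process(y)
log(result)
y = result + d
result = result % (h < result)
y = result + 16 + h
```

Transformed code:
h = y * 9
result = y // 9
h = y % result
result = result - 9
process(y)
log(result)
y = result + 9
result = result % (h < result)
y = result + 16 + h

result = y // 9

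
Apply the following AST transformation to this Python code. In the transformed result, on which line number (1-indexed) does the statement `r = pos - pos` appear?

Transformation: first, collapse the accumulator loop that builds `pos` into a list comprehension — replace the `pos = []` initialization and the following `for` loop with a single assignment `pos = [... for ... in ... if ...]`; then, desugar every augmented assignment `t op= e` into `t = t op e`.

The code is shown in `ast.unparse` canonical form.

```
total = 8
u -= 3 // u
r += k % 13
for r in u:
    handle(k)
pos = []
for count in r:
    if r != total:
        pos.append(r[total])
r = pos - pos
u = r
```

7

Transformed code:
total = 8
u = u - 3 // u
r = r + k % 13
for r in u:
    handle(k)
pos = [r[total] for count in r if r != total]
r = pos - pos
u = r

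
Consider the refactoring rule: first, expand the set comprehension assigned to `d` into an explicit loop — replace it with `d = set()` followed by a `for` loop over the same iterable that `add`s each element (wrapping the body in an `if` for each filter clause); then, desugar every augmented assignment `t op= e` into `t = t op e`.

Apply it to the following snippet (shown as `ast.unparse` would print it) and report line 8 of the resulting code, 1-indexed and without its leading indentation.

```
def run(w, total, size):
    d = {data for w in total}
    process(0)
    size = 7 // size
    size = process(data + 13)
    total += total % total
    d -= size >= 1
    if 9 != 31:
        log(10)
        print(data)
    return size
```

total = total + total % total

Transformed code:
def run(w, total, size):
    d = set()
    for w in total:
        d.add(data)
    process(0)
    size = 7 // size
    size = process(data + 13)
    total = total + total % total
    d = d - (size >= 1)
    if 9 != 31:
        log(10)
        print(data)
    return size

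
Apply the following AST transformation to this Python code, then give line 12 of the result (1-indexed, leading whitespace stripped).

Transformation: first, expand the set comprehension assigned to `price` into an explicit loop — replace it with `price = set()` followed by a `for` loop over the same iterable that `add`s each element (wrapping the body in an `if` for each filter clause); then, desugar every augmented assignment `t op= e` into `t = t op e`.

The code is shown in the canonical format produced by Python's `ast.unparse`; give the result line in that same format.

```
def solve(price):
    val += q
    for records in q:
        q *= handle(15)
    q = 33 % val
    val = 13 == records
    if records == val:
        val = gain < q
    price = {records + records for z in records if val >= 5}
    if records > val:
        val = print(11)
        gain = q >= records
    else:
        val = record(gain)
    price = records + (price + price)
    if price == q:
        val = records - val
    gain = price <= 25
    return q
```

price.add(records + records)

Transformed code:
def solve(price):
    val = val + q
    for records in q:
        q = q * handle(15)
    q = 33 % val
    val = 13 == records
    if records == val:
        val = gain < q
    price = set()
    for z in records:
        if val >= 5:
            price.add(records + records)
    if records > val:
        val = print(11)
        gain = q >= records
    else:
        val = record(gain)
    price = records + (price + price)
    if price == q:
        val = records - val
    gain = price <= 25
    return q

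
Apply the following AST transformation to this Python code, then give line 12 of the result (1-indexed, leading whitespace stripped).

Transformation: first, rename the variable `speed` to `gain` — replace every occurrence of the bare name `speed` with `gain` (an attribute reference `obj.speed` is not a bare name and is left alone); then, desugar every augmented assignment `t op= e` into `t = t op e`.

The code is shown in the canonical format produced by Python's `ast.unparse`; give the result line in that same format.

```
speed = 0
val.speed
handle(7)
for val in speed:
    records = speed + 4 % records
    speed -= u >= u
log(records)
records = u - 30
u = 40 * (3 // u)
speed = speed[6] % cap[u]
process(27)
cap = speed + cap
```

cap = gain + cap

Transformed code:
gain = 0
val.speed
handle(7)
for val in gain:
    records = gain + 4 % records
    gain = gain - (u >= u)
log(records)
records = u - 30
u = 40 * (3 // u)
gain = gain[6] % cap[u]
process(27)
cap = gain + cap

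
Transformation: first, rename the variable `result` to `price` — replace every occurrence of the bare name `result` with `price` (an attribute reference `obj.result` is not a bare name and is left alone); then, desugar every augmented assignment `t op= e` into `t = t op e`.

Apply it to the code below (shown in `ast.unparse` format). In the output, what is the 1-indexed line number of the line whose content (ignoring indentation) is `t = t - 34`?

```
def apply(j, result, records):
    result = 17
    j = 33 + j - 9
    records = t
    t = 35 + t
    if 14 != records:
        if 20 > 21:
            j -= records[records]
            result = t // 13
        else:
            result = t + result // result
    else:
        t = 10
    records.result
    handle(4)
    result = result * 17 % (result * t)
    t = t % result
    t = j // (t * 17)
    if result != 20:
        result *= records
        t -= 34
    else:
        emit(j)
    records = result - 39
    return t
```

21

Transformed code:
def apply(j, price, records):
    price = 17
    j = 33 + j - 9
    records = t
    t = 35 + t
    if 14 != records:
        if 20 > 21:
            j = j - records[records]
            price = t // 13
        else:
            price = t + price // price
    else:
        t = 10
    records.result
    handle(4)
    price = price * 17 % (price * t)
    t = t % price
    t = j // (t * 17)
    if price != 20:
        price = price * records
        t = t - 34
    else:
        emit(j)
    records = price - 39
    return t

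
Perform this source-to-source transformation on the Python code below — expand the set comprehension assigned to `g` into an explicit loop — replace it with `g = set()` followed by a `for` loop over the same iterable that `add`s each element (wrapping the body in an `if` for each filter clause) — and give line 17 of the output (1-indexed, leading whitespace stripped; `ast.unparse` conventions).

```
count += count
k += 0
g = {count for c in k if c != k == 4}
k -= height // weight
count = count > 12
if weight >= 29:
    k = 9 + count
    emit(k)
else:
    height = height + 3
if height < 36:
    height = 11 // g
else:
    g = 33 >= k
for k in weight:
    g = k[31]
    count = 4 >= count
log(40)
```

g = 33 >= k

Transformed code:
count += count
k += 0
g = set()
for c in k:
    if c != k == 4:
        g.add(count)
k -= height // weight
count = count > 12
if weight >= 29:
    k = 9 + count
    emit(k)
else:
    height = height + 3
if height < 36:
    height = 11 // g
else:
    g = 33 >= k
for k in weight:
    g = k[31]
    count = 4 >= count
log(40)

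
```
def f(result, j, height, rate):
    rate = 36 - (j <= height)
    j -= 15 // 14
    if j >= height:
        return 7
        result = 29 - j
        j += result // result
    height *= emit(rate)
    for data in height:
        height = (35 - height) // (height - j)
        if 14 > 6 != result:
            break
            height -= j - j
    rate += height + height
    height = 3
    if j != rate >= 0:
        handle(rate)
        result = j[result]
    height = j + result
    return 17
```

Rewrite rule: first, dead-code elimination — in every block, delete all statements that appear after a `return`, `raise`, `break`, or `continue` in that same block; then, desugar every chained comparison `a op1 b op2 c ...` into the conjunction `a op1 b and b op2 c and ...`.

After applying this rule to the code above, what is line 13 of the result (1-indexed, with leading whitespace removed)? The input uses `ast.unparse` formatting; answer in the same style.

Transformed code:
def f(result, j, height, rate):
    rate = 36 - (j <= height)
    j -= 15 // 14
    if j >= height:
        return 7
    height *= emit(rate)
    for data in height:
        height = (35 - height) // (height - j)
        if 14 > 6 and 6 != result:
            break
    rate += height + height
    height = 3
    if j != rate and rate >= 0:
        handle(rate)
        result = j[result]
    height = j + result
    return 17

if j != rate and rate >= 0:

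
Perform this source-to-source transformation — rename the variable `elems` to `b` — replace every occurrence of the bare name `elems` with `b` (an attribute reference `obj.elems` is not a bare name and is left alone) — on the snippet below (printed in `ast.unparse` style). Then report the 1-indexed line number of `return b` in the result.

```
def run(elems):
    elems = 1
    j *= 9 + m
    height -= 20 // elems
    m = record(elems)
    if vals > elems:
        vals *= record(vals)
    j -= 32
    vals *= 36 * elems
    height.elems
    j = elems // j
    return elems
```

12

Transformed code:
def run(b):
    b = 1
    j *= 9 + m
    height -= 20 // b
    m = record(b)
    if vals > b:
        vals *= record(vals)
    j -= 32
    vals *= 36 * b
    height.elems
    j = b // j
    return b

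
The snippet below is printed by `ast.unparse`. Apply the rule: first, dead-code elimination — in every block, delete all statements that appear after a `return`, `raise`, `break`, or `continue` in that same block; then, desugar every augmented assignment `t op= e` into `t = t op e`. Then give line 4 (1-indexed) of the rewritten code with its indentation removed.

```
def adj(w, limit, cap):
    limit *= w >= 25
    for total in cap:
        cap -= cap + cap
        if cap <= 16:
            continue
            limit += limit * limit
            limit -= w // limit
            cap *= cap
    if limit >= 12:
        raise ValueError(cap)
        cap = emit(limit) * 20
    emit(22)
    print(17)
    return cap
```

Transformed code:
def adj(w, limit, cap):
    limit = limit * (w >= 25)
    for total in cap:
        cap = cap - (cap + cap)
        if cap <= 16:
            continue
    if limit >= 12:
        raise ValueError(cap)
    emit(22)
    print(17)
    return cap

cap = cap - (cap + cap)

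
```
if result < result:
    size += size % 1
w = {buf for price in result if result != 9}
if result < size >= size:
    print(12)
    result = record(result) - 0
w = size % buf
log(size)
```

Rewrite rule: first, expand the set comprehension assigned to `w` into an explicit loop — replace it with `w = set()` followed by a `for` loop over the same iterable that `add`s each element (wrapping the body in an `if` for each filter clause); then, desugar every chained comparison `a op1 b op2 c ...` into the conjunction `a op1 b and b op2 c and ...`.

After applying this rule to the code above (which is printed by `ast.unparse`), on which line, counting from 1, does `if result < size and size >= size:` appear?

Transformed code:
if result < result:
    size += size % 1
w = set()
for price in result:
    if result != 9:
        w.add(buf)
if result < size and size >= size:
    print(12)
    result = record(result) - 0
w = size % buf
log(size)

7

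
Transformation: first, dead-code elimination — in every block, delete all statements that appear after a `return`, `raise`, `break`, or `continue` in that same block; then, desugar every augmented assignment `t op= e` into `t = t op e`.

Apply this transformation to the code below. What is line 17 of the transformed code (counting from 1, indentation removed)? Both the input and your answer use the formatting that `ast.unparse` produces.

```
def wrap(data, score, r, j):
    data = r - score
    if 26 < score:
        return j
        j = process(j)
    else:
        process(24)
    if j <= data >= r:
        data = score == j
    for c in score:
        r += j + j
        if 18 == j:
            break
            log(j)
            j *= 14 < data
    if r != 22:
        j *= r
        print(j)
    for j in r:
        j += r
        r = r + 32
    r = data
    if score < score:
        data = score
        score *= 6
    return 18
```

Transformed code:
def wrap(data, score, r, j):
    data = r - score
    if 26 < score:
        return j
    else:
        process(24)
    if j <= data >= r:
        data = score == j
    for c in score:
        r = r + (j + j)
        if 18 == j:
            break
    if r != 22:
        j = j * r
        print(j)
    for j in r:
        j = j + r
        r = r + 32
    r = data
    if score < score:
        data = score
        score = score * 6
    return 18

j = j + r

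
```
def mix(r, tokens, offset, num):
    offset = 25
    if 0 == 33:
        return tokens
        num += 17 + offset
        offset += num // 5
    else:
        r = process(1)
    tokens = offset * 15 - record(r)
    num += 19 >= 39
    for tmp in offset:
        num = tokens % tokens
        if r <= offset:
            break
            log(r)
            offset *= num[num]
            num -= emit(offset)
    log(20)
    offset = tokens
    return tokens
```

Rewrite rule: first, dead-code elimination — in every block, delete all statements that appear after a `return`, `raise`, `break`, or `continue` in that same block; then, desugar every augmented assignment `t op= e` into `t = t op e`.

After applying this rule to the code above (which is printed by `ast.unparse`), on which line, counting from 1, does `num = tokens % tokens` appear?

Transformed code:
def mix(r, tokens, offset, num):
    offset = 25
    if 0 == 33:
        return tokens
    else:
        r = process(1)
    tokens = offset * 15 - record(r)
    num = num + (19 >= 39)
    for tmp in offset:
        num = tokens % tokens
        if r <= offset:
            break
    log(20)
    offset = tokens
    return tokens

10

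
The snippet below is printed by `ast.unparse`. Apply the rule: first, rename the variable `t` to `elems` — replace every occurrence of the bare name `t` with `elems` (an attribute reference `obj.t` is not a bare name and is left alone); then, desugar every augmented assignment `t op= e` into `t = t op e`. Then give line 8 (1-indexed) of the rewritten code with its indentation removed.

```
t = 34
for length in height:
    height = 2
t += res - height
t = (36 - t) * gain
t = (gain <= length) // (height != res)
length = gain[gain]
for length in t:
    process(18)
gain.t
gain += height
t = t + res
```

Transformed code:
elems = 34
for length in height:
    height = 2
elems = elems + (res - height)
elems = (36 - elems) * gain
elems = (gain <= length) // (height != res)
length = gain[gain]
for length in elems:
    process(18)
gain.t
gain = gain + height
elems = elems + res

for length in elems:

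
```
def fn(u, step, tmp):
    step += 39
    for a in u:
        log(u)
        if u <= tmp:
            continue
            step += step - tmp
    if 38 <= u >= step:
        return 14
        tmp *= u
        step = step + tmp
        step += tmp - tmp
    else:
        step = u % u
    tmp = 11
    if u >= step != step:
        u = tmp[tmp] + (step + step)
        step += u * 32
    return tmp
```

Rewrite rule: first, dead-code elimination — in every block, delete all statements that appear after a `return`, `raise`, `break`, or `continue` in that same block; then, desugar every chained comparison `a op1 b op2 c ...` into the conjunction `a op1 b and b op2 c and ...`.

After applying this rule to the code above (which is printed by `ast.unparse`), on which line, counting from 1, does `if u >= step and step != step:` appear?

12

Transformed code:
def fn(u, step, tmp):
    step += 39
    for a in u:
        log(u)
        if u <= tmp:
            continue
    if 38 <= u and u >= step:
        return 14
    else:
        step = u % u
    tmp = 11
    if u >= step and step != step:
        u = tmp[tmp] + (step + step)
        step += u * 32
    return tmp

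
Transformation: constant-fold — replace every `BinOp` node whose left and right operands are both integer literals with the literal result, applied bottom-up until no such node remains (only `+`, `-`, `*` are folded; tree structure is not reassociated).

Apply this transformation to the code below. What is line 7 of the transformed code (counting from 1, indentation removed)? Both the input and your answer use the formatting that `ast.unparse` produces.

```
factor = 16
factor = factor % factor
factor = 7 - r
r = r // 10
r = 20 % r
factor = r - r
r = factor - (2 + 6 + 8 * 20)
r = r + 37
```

Transformed code:
factor = 16
factor = factor % factor
factor = 7 - r
r = r // 10
r = 20 % r
factor = r - r
r = factor - 168
r = r + 37

r = factor - 168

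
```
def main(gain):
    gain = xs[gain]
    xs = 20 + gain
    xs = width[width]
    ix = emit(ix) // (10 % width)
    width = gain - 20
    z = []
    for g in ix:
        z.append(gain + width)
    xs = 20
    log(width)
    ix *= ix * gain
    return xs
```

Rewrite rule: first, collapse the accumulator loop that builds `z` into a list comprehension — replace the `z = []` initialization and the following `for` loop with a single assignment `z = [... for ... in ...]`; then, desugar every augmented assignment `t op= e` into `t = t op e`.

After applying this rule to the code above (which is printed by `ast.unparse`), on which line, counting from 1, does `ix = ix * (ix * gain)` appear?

10

Transformed code:
def main(gain):
    gain = xs[gain]
    xs = 20 + gain
    xs = width[width]
    ix = emit(ix) // (10 % width)
    width = gain - 20
    z = [gain + width for g in ix]
    xs = 20
    log(width)
    ix = ix * (ix * gain)
    return xs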